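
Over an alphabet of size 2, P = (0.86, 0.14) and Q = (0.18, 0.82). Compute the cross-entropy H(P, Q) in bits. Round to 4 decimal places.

H(P,Q) = −Σ p·log₂ q.
  −0.86·log₂(0.18) = 2.12758
  −0.14·log₂(0.82) = 0.04008
H(P,Q) = 2.1677 bits.

2.1677 bits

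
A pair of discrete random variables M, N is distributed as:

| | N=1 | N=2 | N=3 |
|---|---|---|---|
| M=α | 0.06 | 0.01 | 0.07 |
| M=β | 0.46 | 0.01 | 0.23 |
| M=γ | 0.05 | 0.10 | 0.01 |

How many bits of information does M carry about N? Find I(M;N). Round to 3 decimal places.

0.271 bits

Marginals: p(M) = (0.1400, 0.7000, 0.1600), p(N) = (0.5700, 0.1200, 0.3100).
I(M;N) = H(M) + H(N) − H(M,N).
H(M) = 1.1803, H(N) = 1.3531, H(M,N) = 2.2627.
I(M;N) = 1.1803 + 1.3531 − 2.2627 = 0.271 bits.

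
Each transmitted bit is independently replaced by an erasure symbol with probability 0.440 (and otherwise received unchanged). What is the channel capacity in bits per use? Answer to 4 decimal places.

Binary erasure channel: capacity C = 1 − ε.
C = 1 − 0.440 = 0.5600 bits per channel use.

0.5600 bits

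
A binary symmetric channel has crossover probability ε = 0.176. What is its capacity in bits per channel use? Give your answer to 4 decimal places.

0.3288 bits

Binary symmetric channel: C = 1 − h₂(ε) where h₂ is the binary entropy function.
h₂(0.176) = −0.176·log₂0.176 − 0.824·log₂0.824 = 0.6712.
C = 1 − 0.6712 = 0.3288 bits per channel use.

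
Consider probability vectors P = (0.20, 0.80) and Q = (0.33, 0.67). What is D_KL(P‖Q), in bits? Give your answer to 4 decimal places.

0.0602 bits

D(P‖Q) = Σ p·log₂(p/q).
  0.20·log₂(0.20/0.33) = -0.14449
  0.80·log₂(0.80/0.67) = 0.20467
D(P‖Q) = 0.0602 bits.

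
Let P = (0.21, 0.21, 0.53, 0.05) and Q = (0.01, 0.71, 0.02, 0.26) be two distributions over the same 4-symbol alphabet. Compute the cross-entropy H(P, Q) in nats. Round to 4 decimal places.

3.1797 nats

H(P,Q) = −Σ p·ln q.
  −0.21·ln(0.01) = 0.96709
  −0.21·ln(0.71) = 0.07192
  −0.53·ln(0.02) = 2.07337
  −0.05·ln(0.26) = 0.06735
H(P,Q) = 3.1797 nats.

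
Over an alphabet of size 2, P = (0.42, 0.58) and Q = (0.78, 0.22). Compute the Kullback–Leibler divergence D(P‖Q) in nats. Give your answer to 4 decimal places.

D(P‖Q) = Σ p·ln(p/q).
  0.42·ln(0.42/0.78) = -0.26000
  0.58·ln(0.58/0.22) = 0.56225
D(P‖Q) = 0.3023 nats.

0.3023 nats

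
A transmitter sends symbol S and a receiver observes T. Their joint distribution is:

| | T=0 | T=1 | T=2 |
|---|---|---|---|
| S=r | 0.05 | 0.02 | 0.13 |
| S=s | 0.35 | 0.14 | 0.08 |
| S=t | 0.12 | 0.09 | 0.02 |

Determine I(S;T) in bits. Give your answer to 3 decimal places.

Marginals: p(S) = (0.2000, 0.5700, 0.2300), p(T) = (0.5200, 0.2500, 0.2300).
I(S;T) = H(S) + H(T) − H(S,T).
H(S) = 1.4143, H(T) = 1.4782, H(S,T) = 2.7229.
I(S;T) = 1.4143 + 1.4782 − 2.7229 = 0.170 bits.

0.170 bits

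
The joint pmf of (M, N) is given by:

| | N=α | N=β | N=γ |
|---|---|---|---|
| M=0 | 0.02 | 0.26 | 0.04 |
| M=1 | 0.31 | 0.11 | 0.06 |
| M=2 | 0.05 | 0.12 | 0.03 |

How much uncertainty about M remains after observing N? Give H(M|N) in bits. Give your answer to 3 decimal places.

Marginals: p(M) = (0.3200, 0.4800, 0.2000), p(N) = (0.3800, 0.4900, 0.1300).
H(M|N) = Σ p(N) · H(M|N=·).
  N=α: p=0.3800, H(M|N=α) = 0.8482
  N=β: p=0.4900, H(M|N=β) = 1.4660
  N=γ: p=0.1300, H(M|N=γ) = 1.5262
Weighted sum = 1.239 bits.

1.239 bits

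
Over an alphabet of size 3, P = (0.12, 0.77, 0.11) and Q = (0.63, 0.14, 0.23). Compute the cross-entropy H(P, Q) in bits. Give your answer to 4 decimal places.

H(P,Q) = −Σ p·log₂ q.
  −0.12·log₂(0.63) = 0.07999
  −0.77·log₂(0.14) = 2.18411
  −0.11·log₂(0.23) = 0.23323
H(P,Q) = 2.4973 bits.

2.4973 bits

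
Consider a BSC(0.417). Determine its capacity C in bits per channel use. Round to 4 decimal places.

Binary symmetric channel: C = 1 − h₂(ε) where h₂ is the binary entropy function.
h₂(0.417) = −0.417·log₂0.417 − 0.583·log₂0.583 = 0.9800.
C = 1 − 0.9800 = 0.0200 bits per channel use.

0.0200 bits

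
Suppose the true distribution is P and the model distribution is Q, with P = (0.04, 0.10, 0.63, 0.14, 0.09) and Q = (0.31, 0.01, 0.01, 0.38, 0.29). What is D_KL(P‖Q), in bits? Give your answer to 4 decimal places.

D(P‖Q) = Σ p·log₂(p/q).
  0.04·log₂(0.04/0.31) = -0.11817
  0.10·log₂(0.10/0.01) = 0.33219
  0.63·log₂(0.63/0.01) = 3.76569
  0.14·log₂(0.14/0.38) = -0.20168
  0.09·log₂(0.09/0.29) = -0.15193
D(P‖Q) = 3.6261 bits.

3.6261 bits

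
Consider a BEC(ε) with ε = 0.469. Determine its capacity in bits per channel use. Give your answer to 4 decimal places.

0.5310 bits

Binary erasure channel: capacity C = 1 − ε.
C = 1 − 0.469 = 0.5310 bits per channel use.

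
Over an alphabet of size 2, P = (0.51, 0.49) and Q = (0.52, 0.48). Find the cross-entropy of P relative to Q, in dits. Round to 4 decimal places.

0.3010 dits

H(P,Q) = −Σ p·log₁₀ q.
  −0.51·log₁₀(0.52) = 0.14484
  −0.49·log₁₀(0.48) = 0.15619
H(P,Q) = 0.3010 dits.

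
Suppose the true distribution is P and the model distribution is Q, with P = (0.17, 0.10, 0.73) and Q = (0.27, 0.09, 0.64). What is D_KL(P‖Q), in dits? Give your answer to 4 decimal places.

0.0121 dits

D(P‖Q) = Σ p·log₁₀(p/q).
  0.17·log₁₀(0.17/0.27) = -0.03416
  0.10·log₁₀(0.10/0.09) = 0.00458
  0.73·log₁₀(0.73/0.64) = 0.04171
D(P‖Q) = 0.0121 dits.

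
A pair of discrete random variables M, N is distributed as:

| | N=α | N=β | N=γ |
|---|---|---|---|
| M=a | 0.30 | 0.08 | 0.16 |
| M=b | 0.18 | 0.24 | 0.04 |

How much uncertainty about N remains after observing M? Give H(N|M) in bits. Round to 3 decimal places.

Chain rule: H(N|M) = H(M,N) − H(M).
Marginals: p(M) = (0.5400, 0.4600), p(N) = (0.4800, 0.3200, 0.2000).
H(M,N) = 2.3608 bits; H(M) = 0.9954 bits.
H(N|M) = 2.3608 − 0.9954 = 1.365 bits.

1.365 bits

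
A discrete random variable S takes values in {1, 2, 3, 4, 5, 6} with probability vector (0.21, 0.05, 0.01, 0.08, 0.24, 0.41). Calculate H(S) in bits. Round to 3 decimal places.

H(S) = −Σ p·log₂ p.
  −(0.21)·log₂(0.21) = 0.4728
  −(0.05)·log₂(0.05) = 0.2161
  −(0.01)·log₂(0.01) = 0.0664
  −(0.08)·log₂(0.08) = 0.2915
  −(0.24)·log₂(0.24) = 0.4941
  −(0.41)·log₂(0.41) = 0.5274
Sum: 0.4728 + 0.2161 + 0.0664 + 0.2915 + 0.4941 + 0.5274 = 2.068 bits.

2.068 bits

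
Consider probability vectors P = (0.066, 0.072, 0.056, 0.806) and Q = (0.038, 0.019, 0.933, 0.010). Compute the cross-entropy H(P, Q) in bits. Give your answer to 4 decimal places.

6.0836 bits

H(P,Q) = −Σ p·log₂ q.
  −0.066·log₂(0.038) = 0.31138
  −0.072·log₂(0.019) = 0.41169
  −0.056·log₂(0.933) = 0.00560
  −0.806·log₂(0.010) = 5.35495
H(P,Q) = 6.0836 bits.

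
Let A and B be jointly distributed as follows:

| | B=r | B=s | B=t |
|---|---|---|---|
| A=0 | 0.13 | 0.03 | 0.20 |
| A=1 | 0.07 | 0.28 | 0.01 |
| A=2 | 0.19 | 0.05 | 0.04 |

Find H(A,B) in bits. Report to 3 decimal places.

H(A,B) = −Σ p(x,y)·log₂ p(x,y) over all 9 cells.
  cell (0,r): −0.13·log₂0.13 = 0.3826
  cell (0,s): −0.03·log₂0.03 = 0.1518
  cell (0,t): −0.20·log₂0.20 = 0.4644
  cell (1,r): −0.07·log₂0.07 = 0.2686
  cell (1,s): −0.28·log₂0.28 = 0.5142
  cell (1,t): −0.01·log₂0.01 = 0.0664
  cell (2,r): −0.19·log₂0.19 = 0.4552
  cell (2,s): −0.05·log₂0.05 = 0.2161
  cell (2,t): −0.04·log₂0.04 = 0.1858
Sum = 2.705 bits.

2.705 bits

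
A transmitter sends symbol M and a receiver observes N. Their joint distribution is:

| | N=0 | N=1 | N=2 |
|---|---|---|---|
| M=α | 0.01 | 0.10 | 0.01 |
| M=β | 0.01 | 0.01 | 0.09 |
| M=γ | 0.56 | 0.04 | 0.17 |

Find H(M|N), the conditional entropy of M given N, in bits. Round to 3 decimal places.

0.623 bits

Chain rule: H(M|N) = H(M,N) − H(N).
Marginals: p(M) = (0.1200, 0.1100, 0.7700), p(N) = (0.5800, 0.1500, 0.2700).
H(M,N) = 1.9994 bits; H(N) = 1.3764 bits.
H(M|N) = 1.9994 − 1.3764 = 0.623 bits.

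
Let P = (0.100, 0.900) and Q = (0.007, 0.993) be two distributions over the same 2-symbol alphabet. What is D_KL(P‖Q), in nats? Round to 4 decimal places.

0.1774 nats

D(P‖Q) = Σ p·ln(p/q).
  0.100·ln(0.100/0.007) = 0.26593
  0.900·ln(0.900/0.993) = -0.08850
D(P‖Q) = 0.1774 nats.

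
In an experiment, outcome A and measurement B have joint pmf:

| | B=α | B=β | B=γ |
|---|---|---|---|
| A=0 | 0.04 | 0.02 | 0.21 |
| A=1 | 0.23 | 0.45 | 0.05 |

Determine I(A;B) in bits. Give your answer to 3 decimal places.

Marginals: p(A) = (0.2700, 0.7300), p(B) = (0.2700, 0.4700, 0.2600).
I(A;B) = H(A) + H(B) − H(A,B).
H(A) = 0.8415, H(B) = 1.5273, H(A,B) = 1.9936.
I(A;B) = 0.8415 + 1.5273 − 1.9936 = 0.375 bits.

0.375 bits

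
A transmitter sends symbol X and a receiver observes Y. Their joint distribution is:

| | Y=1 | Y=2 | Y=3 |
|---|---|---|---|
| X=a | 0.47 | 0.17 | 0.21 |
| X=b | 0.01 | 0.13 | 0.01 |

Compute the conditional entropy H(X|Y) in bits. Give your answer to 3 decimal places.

0.425 bits

Marginals: p(X) = (0.8500, 0.1500), p(Y) = (0.4800, 0.3000, 0.2200).
H(X|Y) = Σ p(Y) · H(X|Y=·).
  Y=1: p=0.4800, H(X|Y=1) = 0.1461
  Y=2: p=0.3000, H(X|Y=2) = 0.9871
  Y=3: p=0.2200, H(X|Y=3) = 0.2668
Weighted sum = 0.425 bits.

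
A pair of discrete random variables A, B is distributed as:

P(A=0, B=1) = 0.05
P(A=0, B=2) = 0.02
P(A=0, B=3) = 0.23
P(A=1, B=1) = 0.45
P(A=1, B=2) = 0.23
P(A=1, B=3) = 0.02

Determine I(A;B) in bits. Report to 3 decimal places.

0.446 bits

Marginals: p(A) = (0.3000, 0.7000), p(B) = (0.5000, 0.2500, 0.2500).
I(A;B) = H(A) + H(B) − H(A,B).
H(A) = 0.8813, H(B) = 1.5000, H(A,B) = 1.9356.
I(A;B) = 0.8813 + 1.5000 − 1.9356 = 0.446 bits.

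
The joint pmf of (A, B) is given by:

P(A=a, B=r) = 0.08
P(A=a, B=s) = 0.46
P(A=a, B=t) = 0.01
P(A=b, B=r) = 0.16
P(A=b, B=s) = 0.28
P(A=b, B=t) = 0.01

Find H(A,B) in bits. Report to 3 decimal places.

H(A,B) = −Σ p(x,y)·log₂ p(x,y) over all 6 cells.
  cell (a,r): −0.08·log₂0.08 = 0.2915
  cell (a,s): −0.46·log₂0.46 = 0.5153
  cell (a,t): −0.01·log₂0.01 = 0.0664
  cell (b,r): −0.16·log₂0.16 = 0.4230
  cell (b,s): −0.28·log₂0.28 = 0.5142
  cell (b,t): −0.01·log₂0.01 = 0.0664
Sum = 1.877 bits.

1.877 bits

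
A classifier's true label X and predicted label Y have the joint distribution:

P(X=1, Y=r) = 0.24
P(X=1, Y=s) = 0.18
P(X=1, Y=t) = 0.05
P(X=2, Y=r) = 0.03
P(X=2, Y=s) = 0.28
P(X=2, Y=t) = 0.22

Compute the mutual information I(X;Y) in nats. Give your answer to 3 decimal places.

Marginals: p(X) = (0.4700, 0.5300), p(Y) = (0.2700, 0.4600, 0.2700).
I(X;Y) = Σ p(x,y)·ln[p(x,y)/(p(x)p(y))].
  (1,r): 0.24·ln(1.8913) = 0.1529
  (1,s): 0.18·ln(0.8326) = -0.0330
  (1,t): 0.05·ln(0.3940) = -0.0466
  (2,r): 0.03·ln(0.2096) = -0.0469
  (2,s): 0.28·ln(1.1485) = 0.0388
  (2,t): 0.22·ln(1.5374) = 0.0946
Sum = 0.160 nats.

0.160 nats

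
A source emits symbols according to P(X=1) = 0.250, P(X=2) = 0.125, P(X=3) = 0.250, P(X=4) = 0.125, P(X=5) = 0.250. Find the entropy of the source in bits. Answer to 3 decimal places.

2.250 bits

H(X) = −Σ p·log₂ p.
  −(0.250)·log₂(0.250) = 0.5000
  −(0.125)·log₂(0.125) = 0.3750
  −(0.250)·log₂(0.250) = 0.5000
  −(0.125)·log₂(0.125) = 0.3750
  −(0.250)·log₂(0.250) = 0.5000
Sum: 0.5000 + 0.3750 + 0.5000 + 0.3750 + 0.5000 = 2.250 bits.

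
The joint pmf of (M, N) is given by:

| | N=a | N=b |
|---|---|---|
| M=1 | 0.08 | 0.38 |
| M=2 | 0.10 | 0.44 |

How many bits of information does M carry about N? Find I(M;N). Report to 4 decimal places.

Marginals: p(M) = (0.4600, 0.5400), p(N) = (0.1800, 0.8200).
I(M;N) = Σ p(x,y)·log₂[p(x,y)/(p(x)p(y))].
  (1,a): 0.08·log₂(0.9662) = -0.00397
  (1,b): 0.38·log₂(1.0074) = 0.00405
  (2,a): 0.10·log₂(1.0288) = 0.00410
  (2,b): 0.44·log₂(0.9937) = -0.00403
Sum = 0.0002 bits.

0.0002 bits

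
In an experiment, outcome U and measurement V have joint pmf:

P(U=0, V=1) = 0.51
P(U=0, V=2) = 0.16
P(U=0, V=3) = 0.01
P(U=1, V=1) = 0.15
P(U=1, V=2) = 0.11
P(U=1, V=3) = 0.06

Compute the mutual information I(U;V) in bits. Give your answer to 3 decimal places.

Marginals: p(U) = (0.6800, 0.3200), p(V) = (0.6600, 0.2700, 0.0700).
I(U;V) = Σ p(x,y)·log₂[p(x,y)/(p(x)p(y))].
  (0,1): 0.51·log₂(1.1364) = 0.0941
  (0,2): 0.16·log₂(0.8715) = -0.0318
  (0,3): 0.01·log₂(0.2101) = -0.0225
  (1,1): 0.15·log₂(0.7102) = -0.0740
  (1,2): 0.11·log₂(1.2731) = 0.0383
  (1,3): 0.06·log₂(2.6786) = 0.0853
Sum = 0.089 bits.

0.089 bits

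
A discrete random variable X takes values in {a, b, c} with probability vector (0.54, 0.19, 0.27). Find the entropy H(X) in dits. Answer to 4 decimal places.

H(X) = −Σ p·log₁₀ p.
  −(0.54)·log₁₀(0.54) = 0.14451
  −(0.19)·log₁₀(0.19) = 0.13704
  −(0.27)·log₁₀(0.27) = 0.15353
Sum: 0.14451 + 0.13704 + 0.15353 = 0.4351 dits.

0.4351 dits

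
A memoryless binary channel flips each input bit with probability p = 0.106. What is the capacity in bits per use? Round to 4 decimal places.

0.5123 bits

Binary symmetric channel: C = 1 − h₂(ε) where h₂ is the binary entropy function.
h₂(0.106) = −0.106·log₂0.106 − 0.894·log₂0.894 = 0.4877.
C = 1 − 0.4877 = 0.5123 bits per channel use.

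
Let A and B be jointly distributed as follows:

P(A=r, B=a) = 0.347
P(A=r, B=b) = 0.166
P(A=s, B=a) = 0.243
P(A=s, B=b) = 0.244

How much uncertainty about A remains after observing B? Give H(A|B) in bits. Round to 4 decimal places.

Chain rule: H(A|B) = H(A,B) − H(B).
Marginals: p(A) = (0.5130, 0.4870), p(B) = (0.5900, 0.4100).
H(A,B) = 1.9524 bits; H(B) = 0.9765 bits.
H(A|B) = 1.9524 − 0.9765 = 0.9759 bits.

0.9759 bits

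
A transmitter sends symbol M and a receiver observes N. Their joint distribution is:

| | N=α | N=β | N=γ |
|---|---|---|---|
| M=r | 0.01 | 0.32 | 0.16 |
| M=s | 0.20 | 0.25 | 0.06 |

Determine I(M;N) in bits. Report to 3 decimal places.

Marginals: p(M) = (0.4900, 0.5100), p(N) = (0.2100, 0.5700, 0.2200).
I(M;N) = H(M) + H(N) − H(M,N).
H(M) = 0.9997, H(N) = 1.4156, H(M,N) = 2.2234.
I(M;N) = 0.9997 + 1.4156 − 2.2234 = 0.192 bits.

0.192 bits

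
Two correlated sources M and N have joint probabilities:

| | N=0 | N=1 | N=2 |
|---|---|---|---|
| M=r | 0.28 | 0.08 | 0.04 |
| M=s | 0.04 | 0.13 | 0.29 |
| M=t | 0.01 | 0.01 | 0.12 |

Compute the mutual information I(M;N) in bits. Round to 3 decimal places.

Marginals: p(M) = (0.4000, 0.4600, 0.1400), p(N) = (0.3300, 0.2200, 0.4500).
I(M;N) = H(M) + H(N) − H(M,N).
H(M) = 1.4412, H(N) = 1.5268, H(M,N) = 2.5777.
I(M;N) = 1.4412 + 1.5268 − 2.5777 = 0.390 bits.

0.390 bits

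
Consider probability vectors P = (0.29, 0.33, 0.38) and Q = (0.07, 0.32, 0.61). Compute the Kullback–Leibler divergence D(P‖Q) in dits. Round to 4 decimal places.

0.1053 dits

D(P‖Q) = Σ p·log₁₀(p/q).
  0.29·log₁₀(0.29/0.07) = 0.17902
  0.33·log₁₀(0.33/0.32) = 0.00441
  0.38·log₁₀(0.38/0.61) = -0.07811
D(P‖Q) = 0.1053 dits.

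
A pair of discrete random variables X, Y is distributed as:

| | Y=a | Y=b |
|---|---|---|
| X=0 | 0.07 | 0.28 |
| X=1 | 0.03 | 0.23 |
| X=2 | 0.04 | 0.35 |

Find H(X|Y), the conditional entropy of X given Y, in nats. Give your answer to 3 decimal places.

1.077 nats

Chain rule: H(X|Y) = H(X,Y) − H(Y).
Marginals: p(X) = (0.3500, 0.2600, 0.3900), p(Y) = (0.1400, 0.8600).
H(X,Y) = 1.4820 nats; H(Y) = 0.4050 nats.
H(X|Y) = 1.4820 − 0.4050 = 1.077 nats.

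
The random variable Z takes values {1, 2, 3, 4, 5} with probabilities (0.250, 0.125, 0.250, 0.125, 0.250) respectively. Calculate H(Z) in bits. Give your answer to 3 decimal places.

H(Z) = −Σ p·log₂ p.
  −(0.250)·log₂(0.250) = 0.5000
  −(0.125)·log₂(0.125) = 0.3750
  −(0.250)·log₂(0.250) = 0.5000
  −(0.125)·log₂(0.125) = 0.3750
  −(0.250)·log₂(0.250) = 0.5000
Sum: 0.5000 + 0.3750 + 0.5000 + 0.3750 + 0.5000 = 2.250 bits.

2.250 bits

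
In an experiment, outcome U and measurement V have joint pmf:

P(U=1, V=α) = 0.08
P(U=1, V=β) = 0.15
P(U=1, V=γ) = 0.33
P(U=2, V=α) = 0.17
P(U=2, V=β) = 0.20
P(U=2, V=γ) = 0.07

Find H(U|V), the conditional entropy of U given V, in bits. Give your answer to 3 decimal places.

Chain rule: H(U|V) = H(U,V) − H(V).
Marginals: p(U) = (0.5600, 0.4400), p(V) = (0.2500, 0.3500, 0.4000).
H(U,V) = 2.3974 bits; H(V) = 1.5589 bits.
H(U|V) = 2.3974 − 1.5589 = 0.839 bits.

0.839 bits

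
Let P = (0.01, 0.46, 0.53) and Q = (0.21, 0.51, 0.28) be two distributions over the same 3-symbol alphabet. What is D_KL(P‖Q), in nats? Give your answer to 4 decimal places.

D(P‖Q) = Σ p·ln(p/q).
  0.01·ln(0.01/0.21) = -0.03045
  0.46·ln(0.46/0.51) = -0.04746
  0.53·ln(0.53/0.28) = 0.33819
D(P‖Q) = 0.2603 nats.

0.2603 nats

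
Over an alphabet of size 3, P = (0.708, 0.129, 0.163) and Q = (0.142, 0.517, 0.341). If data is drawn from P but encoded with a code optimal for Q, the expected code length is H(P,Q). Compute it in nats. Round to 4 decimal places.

1.6424 nats

H(P,Q) = −Σ p·ln q.
  −0.708·ln(0.142) = 1.38197
  −0.129·ln(0.517) = 0.08510
  −0.163·ln(0.341) = 0.17537
H(P,Q) = 1.6424 nats.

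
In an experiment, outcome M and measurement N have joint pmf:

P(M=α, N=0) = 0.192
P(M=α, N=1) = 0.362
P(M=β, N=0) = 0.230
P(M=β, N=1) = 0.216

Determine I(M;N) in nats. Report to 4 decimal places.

0.0145 nats

Marginals: p(M) = (0.5540, 0.4460), p(N) = (0.4220, 0.5780).
I(M;N) = H(M) + H(N) − H(M,N).
H(M) = 0.6873, H(N) = 0.6809, H(M,N) = 1.3537.
I(M;N) = 0.6873 + 0.6809 − 1.3537 = 0.0145 nats.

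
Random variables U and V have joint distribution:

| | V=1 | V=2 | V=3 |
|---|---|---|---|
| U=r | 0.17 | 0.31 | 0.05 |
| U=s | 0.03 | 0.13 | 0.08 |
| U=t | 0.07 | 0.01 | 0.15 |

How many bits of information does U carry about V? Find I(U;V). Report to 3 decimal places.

Marginals: p(U) = (0.5300, 0.2400, 0.2300), p(V) = (0.2700, 0.4500, 0.2800).
I(U;V) = H(U) + H(V) − H(U,V).
H(U) = 1.4672, H(V) = 1.5426, H(U,V) = 2.7459.
I(U;V) = 1.4672 + 1.5426 − 2.7459 = 0.264 bits.

0.264 bits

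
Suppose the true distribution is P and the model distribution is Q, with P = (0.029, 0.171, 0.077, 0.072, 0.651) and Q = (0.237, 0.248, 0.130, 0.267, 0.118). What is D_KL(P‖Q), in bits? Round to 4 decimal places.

1.2301 bits

D(P‖Q) = Σ p·log₂(p/q).
  0.029·log₂(0.029/0.237) = -0.08789
  0.171·log₂(0.171/0.248) = -0.09171
  0.077·log₂(0.077/0.130) = -0.05818
  0.072·log₂(0.072/0.267) = -0.13614
  0.651·log₂(0.651/0.118) = 1.60398
D(P‖Q) = 1.2301 bits.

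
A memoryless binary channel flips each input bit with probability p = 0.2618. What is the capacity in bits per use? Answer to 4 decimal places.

0.1705 bits

Binary symmetric channel: C = 1 − h₂(ε) where h₂ is the binary entropy function.
h₂(0.2618) = −0.2618·log₂0.2618 − 0.7382·log₂0.7382 = 0.8295.
C = 1 − 0.8295 = 0.1705 bits per channel use.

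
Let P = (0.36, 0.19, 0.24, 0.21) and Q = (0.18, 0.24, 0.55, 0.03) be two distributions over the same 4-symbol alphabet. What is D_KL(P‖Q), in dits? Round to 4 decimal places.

0.1801 dits

D(P‖Q) = Σ p·log₁₀(p/q).
  0.36·log₁₀(0.36/0.18) = 0.10837
  0.19·log₁₀(0.19/0.24) = -0.01928
  0.24·log₁₀(0.24/0.55) = -0.08644
  0.21·log₁₀(0.21/0.03) = 0.17747
D(P‖Q) = 0.1801 dits.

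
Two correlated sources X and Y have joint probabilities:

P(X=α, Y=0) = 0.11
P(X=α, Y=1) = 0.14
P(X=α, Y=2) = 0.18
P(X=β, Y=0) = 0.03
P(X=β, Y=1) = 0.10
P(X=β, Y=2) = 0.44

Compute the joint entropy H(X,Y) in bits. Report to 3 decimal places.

2.198 bits

H(X,Y) = −Σ p(x,y)·log₂ p(x,y) over all 6 cells.
  cell (α,0): −0.11·log₂0.11 = 0.3503
  cell (α,1): −0.14·log₂0.14 = 0.3971
  cell (α,2): −0.18·log₂0.18 = 0.4453
  cell (β,0): −0.03·log₂0.03 = 0.1518
  cell (β,1): −0.10·log₂0.10 = 0.3322
  cell (β,2): −0.44·log₂0.44 = 0.5211
Sum = 2.198 bits.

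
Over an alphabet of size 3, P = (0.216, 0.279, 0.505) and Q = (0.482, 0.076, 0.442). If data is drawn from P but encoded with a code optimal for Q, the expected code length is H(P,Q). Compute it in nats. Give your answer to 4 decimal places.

H(P,Q) = −Σ p·ln q.
  −0.216·ln(0.482) = 0.15764
  −0.279·ln(0.076) = 0.71899
  −0.505·ln(0.442) = 0.41230
H(P,Q) = 1.2889 nats.

1.2889 nats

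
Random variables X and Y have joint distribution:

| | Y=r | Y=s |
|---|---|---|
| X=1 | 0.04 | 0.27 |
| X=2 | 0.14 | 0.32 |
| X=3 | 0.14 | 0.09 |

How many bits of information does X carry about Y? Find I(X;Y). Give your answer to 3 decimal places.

Marginals: p(X) = (0.3100, 0.4600, 0.2300), p(Y) = (0.3200, 0.6800).
I(X;Y) = H(X) + H(Y) − H(X,Y).
H(X) = 1.5268, H(Y) = 0.9044, H(X,Y) = 2.3287.
I(X;Y) = 1.5268 + 0.9044 − 2.3287 = 0.102 bits.

0.102 bits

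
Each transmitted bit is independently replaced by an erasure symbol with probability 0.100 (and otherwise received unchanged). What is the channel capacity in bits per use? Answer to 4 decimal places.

Binary erasure channel: capacity C = 1 − ε.
C = 1 − 0.100 = 0.9000 bits per channel use.

0.9000 bits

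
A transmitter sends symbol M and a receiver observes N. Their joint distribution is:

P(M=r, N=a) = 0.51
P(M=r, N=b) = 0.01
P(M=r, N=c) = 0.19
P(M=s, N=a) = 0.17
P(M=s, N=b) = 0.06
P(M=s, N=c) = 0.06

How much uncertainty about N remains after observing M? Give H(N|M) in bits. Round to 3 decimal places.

Chain rule: H(N|M) = H(M,N) − H(M).
Marginals: p(M) = (0.7100, 0.2900), p(N) = (0.6800, 0.0700, 0.2500).
H(M,N) = 1.9387 bits; H(M) = 0.8687 bits.
H(N|M) = 1.9387 − 0.8687 = 1.070 bits.

1.070 bits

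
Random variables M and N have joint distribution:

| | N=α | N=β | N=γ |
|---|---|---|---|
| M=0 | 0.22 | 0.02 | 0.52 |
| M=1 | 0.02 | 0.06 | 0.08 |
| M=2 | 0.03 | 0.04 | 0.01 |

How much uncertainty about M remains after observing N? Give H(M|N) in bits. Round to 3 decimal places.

Marginals: p(M) = (0.7600, 0.1600, 0.0800), p(N) = (0.2700, 0.1200, 0.6100).
H(M|N) = Σ p(N) · H(M|N=·).
  N=α: p=0.2700, H(M|N=α) = 0.8711
  N=β: p=0.1200, H(M|N=β) = 1.4591
  N=γ: p=0.6100, H(M|N=γ) = 0.6779
Weighted sum = 0.824 bits.

0.824 bits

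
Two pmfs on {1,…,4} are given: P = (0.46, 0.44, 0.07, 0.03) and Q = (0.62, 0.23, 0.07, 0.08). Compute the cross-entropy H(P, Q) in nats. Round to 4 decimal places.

H(P,Q) = −Σ p·ln q.
  −0.46·ln(0.62) = 0.21990
  −0.44·ln(0.23) = 0.64666
  −0.07·ln(0.07) = 0.18615
  −0.03·ln(0.08) = 0.07577
H(P,Q) = 1.1285 nats.

1.1285 nats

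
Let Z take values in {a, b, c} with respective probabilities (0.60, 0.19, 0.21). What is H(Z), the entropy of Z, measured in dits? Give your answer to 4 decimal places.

H(Z) = −Σ p·log₁₀ p.
  −(0.60)·log₁₀(0.60) = 0.13311
  −(0.19)·log₁₀(0.19) = 0.13704
  −(0.21)·log₁₀(0.21) = 0.14233
Sum: 0.13311 + 0.13704 + 0.14233 = 0.4125 dits.

0.4125 dits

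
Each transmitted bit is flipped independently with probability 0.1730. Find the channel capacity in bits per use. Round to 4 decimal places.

Binary symmetric channel: C = 1 − h₂(ε) where h₂ is the binary entropy function.
h₂(0.1730) = −0.1730·log₂0.1730 − 0.8270·log₂0.8270 = 0.6645.
C = 1 − 0.6645 = 0.3355 bits per channel use.

0.3355 bits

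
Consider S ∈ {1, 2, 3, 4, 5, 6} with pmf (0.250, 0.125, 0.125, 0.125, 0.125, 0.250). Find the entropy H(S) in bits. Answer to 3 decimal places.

H(S) = −Σ p·log₂ p.
  −(0.250)·log₂(0.250) = 0.5000
  −(0.125)·log₂(0.125) = 0.3750
  −(0.125)·log₂(0.125) = 0.3750
  −(0.125)·log₂(0.125) = 0.3750
  −(0.125)·log₂(0.125) = 0.3750
  −(0.250)·log₂(0.250) = 0.5000
Sum: 0.5000 + 0.3750 + 0.3750 + 0.3750 + 0.3750 + 0.5000 = 2.500 bits.

2.500 bits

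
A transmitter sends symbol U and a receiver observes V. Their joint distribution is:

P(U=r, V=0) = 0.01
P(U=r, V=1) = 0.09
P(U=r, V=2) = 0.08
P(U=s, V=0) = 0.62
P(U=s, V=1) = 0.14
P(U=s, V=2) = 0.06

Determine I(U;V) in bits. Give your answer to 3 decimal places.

0.246 bits

Marginals: p(U) = (0.1800, 0.8200), p(V) = (0.6300, 0.2300, 0.1400).
I(U;V) = H(U) + H(V) − H(U,V).
H(U) = 0.6801, H(V) = 1.3047, H(U,V) = 1.7388.
I(U;V) = 0.6801 + 1.3047 − 1.7388 = 0.246 bits.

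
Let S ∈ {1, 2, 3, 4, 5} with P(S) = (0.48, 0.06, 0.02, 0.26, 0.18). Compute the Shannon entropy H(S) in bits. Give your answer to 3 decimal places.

1.815 bits

H(S) = −Σ p·log₂ p.
  −(0.48)·log₂(0.48) = 0.5083
  −(0.06)·log₂(0.06) = 0.2435
  −(0.02)·log₂(0.02) = 0.1129
  −(0.26)·log₂(0.26) = 0.5053
  −(0.18)·log₂(0.18) = 0.4453
Sum: 0.5083 + 0.2435 + 0.1129 + 0.5053 + 0.4453 = 1.815 bits.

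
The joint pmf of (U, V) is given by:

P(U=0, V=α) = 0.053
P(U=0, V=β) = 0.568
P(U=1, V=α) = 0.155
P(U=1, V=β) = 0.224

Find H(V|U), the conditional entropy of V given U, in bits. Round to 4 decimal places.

0.6312 bits

Chain rule: H(V|U) = H(U,V) − H(U).
Marginals: p(U) = (0.6210, 0.3790), p(V) = (0.2080, 0.7920).
H(U,V) = 1.5885 bits; H(U) = 0.9573 bits.
H(V|U) = 1.5885 − 0.9573 = 0.6312 bits.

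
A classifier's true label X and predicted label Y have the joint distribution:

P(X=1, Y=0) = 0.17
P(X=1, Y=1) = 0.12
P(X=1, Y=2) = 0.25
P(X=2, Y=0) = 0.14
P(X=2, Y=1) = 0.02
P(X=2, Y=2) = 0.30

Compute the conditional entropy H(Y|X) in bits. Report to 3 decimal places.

Chain rule: H(Y|X) = H(X,Y) − H(X).
Marginals: p(X) = (0.5400, 0.4600), p(Y) = (0.3100, 0.1400, 0.5500).
H(X,Y) = 2.3327 bits; H(X) = 0.9954 bits.
H(Y|X) = 2.3327 − 0.9954 = 1.337 bits.

1.337 bits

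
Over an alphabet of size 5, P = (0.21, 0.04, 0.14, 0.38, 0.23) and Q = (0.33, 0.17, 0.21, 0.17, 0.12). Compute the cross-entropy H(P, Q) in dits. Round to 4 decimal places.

H(P,Q) = −Σ p·log₁₀ q.
  −0.21·log₁₀(0.33) = 0.10111
  −0.04·log₁₀(0.17) = 0.03078
  −0.14·log₁₀(0.21) = 0.09489
  −0.38·log₁₀(0.17) = 0.29243
  −0.23·log₁₀(0.12) = 0.21179
H(P,Q) = 0.7310 dits.

0.7310 dits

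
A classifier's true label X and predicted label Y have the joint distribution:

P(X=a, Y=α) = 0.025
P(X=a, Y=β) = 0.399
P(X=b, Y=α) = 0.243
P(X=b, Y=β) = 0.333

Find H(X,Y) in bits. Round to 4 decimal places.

H(X,Y) = −Σ p(x,y)·log₂ p(x,y) over all 4 cells.
  cell (a,α): −0.025·log₂0.025 = 0.13305
  cell (a,β): −0.399·log₂0.399 = 0.52889
  cell (b,α): −0.243·log₂0.243 = 0.49596
  cell (b,β): −0.333·log₂0.333 = 0.52827
Sum = 1.6862 bits.

1.6862 bits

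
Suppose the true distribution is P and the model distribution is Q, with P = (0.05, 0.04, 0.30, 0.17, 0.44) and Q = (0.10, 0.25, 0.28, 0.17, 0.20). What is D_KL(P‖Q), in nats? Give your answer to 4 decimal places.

0.2597 nats

D(P‖Q) = Σ p·ln(p/q).
  0.05·ln(0.05/0.10) = -0.03466
  0.04·ln(0.04/0.25) = -0.07330
  0.30·ln(0.30/0.28) = 0.02070
  0.17·ln(0.17/0.17) = 0.00000
  0.44·ln(0.44/0.20) = 0.34692
D(P‖Q) = 0.2597 nats.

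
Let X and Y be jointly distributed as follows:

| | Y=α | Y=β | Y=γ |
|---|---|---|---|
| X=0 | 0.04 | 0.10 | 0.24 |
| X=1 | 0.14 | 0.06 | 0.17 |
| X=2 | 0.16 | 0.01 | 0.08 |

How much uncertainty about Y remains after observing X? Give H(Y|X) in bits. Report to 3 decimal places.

1.307 bits

Chain rule: H(Y|X) = H(X,Y) − H(X).
Marginals: p(X) = (0.3800, 0.3700, 0.2500), p(Y) = (0.3400, 0.1700, 0.4900).
H(X,Y) = 2.8683 bits; H(X) = 1.5612 bits.
H(Y|X) = 2.8683 − 1.5612 = 1.307 bits.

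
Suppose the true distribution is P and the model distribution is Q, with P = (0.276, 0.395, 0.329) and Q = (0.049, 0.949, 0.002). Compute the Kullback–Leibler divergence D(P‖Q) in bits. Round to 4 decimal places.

D(P‖Q) = Σ p·log₂(p/q).
  0.276·log₂(0.276/0.049) = 0.68829
  0.395·log₂(0.395/0.949) = -0.49950
  0.329·log₂(0.329/0.002) = 2.42208
D(P‖Q) = 2.6109 bits.

2.6109 bits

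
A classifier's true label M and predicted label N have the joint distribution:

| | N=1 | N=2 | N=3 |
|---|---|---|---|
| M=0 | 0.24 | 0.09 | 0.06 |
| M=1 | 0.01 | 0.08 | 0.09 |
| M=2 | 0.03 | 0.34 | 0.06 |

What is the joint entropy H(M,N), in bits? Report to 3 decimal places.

2.645 bits

H(M,N) = −Σ p(x,y)·log₂ p(x,y) over all 9 cells.
  cell (0,1): −0.24·log₂0.24 = 0.4941
  cell (0,2): −0.09·log₂0.09 = 0.3127
  cell (0,3): −0.06·log₂0.06 = 0.2435
  cell (1,1): −0.01·log₂0.01 = 0.0664
  cell (1,2): −0.08·log₂0.08 = 0.2915
  cell (1,3): −0.09·log₂0.09 = 0.3127
  cell (2,1): −0.03·log₂0.03 = 0.1518
  cell (2,2): −0.34·log₂0.34 = 0.5292
  cell (2,3): −0.06·log₂0.06 = 0.2435
Sum = 2.645 bits.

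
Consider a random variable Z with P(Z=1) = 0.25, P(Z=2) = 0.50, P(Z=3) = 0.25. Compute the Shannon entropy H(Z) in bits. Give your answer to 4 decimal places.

H(Z) = −Σ p·log₂ p.
  −(0.25)·log₂(0.25) = 0.50000
  −(0.50)·log₂(0.50) = 0.50000
  −(0.25)·log₂(0.25) = 0.50000
Sum: 0.50000 + 0.50000 + 0.50000 = 1.5000 bits.

1.5000 bits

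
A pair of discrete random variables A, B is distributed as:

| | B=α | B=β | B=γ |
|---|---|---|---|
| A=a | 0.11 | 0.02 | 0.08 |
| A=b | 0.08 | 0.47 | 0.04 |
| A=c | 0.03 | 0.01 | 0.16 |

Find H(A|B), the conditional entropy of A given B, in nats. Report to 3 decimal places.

0.617 nats

Marginals: p(A) = (0.2100, 0.5900, 0.2000), p(B) = (0.2200, 0.5000, 0.2800).
H(A|B) = Σ p(B) · H(A|B=·).
  B=α: p=0.2200, H(A|B=α) = 0.9861
  B=β: p=0.5000, H(A|B=β) = 0.2652
  B=γ: p=0.2800, H(A|B=γ) = 0.9557
Weighted sum = 0.617 nats.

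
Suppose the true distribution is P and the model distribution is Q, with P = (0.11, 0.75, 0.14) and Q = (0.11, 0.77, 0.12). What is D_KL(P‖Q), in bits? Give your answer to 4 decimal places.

D(P‖Q) = Σ p·log₂(p/q).
  0.11·log₂(0.11/0.11) = 0.00000
  0.75·log₂(0.75/0.77) = -0.02848
  0.14·log₂(0.14/0.12) = 0.03113
D(P‖Q) = 0.0027 bits.

0.0027 bits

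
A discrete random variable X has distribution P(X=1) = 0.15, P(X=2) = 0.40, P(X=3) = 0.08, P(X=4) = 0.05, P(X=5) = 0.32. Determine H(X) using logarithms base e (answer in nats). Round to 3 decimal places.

1.368 nats

H(X) = −Σ p·ln p.
  −(0.15)·ln(0.15) = 0.2846
  −(0.40)·ln(0.40) = 0.3665
  −(0.08)·ln(0.08) = 0.2021
  −(0.05)·ln(0.05) = 0.1498
  −(0.32)·ln(0.32) = 0.3646
Sum: 0.2846 + 0.3665 + 0.2021 + 0.1498 + 0.3646 = 1.368 nats.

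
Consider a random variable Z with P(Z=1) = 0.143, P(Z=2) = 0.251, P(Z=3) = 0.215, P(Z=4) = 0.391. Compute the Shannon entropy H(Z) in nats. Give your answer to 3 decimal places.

H(Z) = −Σ p·ln p.
  −(0.143)·ln(0.143) = 0.2781
  −(0.251)·ln(0.251) = 0.3470
  −(0.215)·ln(0.215) = 0.3305
  −(0.391)·ln(0.391) = 0.3672
Sum: 0.2781 + 0.3470 + 0.3305 + 0.3672 = 1.323 nats.

1.323 nats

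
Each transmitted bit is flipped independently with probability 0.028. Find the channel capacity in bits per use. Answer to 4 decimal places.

Binary symmetric channel: C = 1 − h₂(ε) where h₂ is the binary entropy function.
h₂(0.028) = −0.028·log₂0.028 − 0.972·log₂0.972 = 0.1843.
C = 1 − 0.1843 = 0.8157 bits per channel use.

0.8157 bits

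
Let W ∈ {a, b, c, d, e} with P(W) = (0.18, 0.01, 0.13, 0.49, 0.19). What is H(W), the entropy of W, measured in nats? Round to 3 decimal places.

H(W) = −Σ p·ln p.
  −(0.18)·ln(0.18) = 0.3087
  −(0.01)·ln(0.01) = 0.0461
  −(0.13)·ln(0.13) = 0.2652
  −(0.49)·ln(0.49) = 0.3495
  −(0.19)·ln(0.19) = 0.3155
Sum: 0.3087 + 0.0461 + 0.2652 + 0.3495 + 0.3155 = 1.285 nats.

1.285 nats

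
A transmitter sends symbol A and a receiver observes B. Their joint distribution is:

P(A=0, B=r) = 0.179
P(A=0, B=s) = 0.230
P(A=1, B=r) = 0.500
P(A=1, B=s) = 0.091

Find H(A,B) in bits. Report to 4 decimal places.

H(A,B) = −Σ p(x,y)·log₂ p(x,y) over all 4 cells.
  cell (0,r): −0.179·log₂0.179 = 0.44427
  cell (0,s): −0.230·log₂0.230 = 0.48767
  cell (1,r): −0.500·log₂0.500 = 0.50000
  cell (1,s): −0.091·log₂0.091 = 0.31468
Sum = 1.7466 bits.

1.7466 bits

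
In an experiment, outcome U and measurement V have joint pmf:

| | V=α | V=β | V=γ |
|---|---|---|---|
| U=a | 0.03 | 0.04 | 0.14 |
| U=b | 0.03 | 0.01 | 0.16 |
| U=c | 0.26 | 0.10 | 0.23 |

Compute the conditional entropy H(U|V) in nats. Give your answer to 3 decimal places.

0.887 nats

Chain rule: H(U|V) = H(U,V) − H(V).
Marginals: p(U) = (0.2100, 0.2000, 0.5900), p(V) = (0.3200, 0.1500, 0.5300).
H(U,V) = 1.8722 nats; H(V) = 0.9857 nats.
H(U|V) = 1.8722 − 0.9857 = 0.887 nats.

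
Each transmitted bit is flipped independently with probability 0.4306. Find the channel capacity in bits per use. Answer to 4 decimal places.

Binary symmetric channel: C = 1 − h₂(ε) where h₂ is the binary entropy function.
h₂(0.4306) = −0.4306·log₂0.4306 − 0.5694·log₂0.5694 = 0.9861.
C = 1 − 0.9861 = 0.0139 bits per channel use.

0.0139 bits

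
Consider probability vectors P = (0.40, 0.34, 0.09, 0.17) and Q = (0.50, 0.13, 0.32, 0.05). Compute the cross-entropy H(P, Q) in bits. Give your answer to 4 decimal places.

H(P,Q) = −Σ p·log₂ q.
  −0.40·log₂(0.50) = 0.40000
  −0.34·log₂(0.13) = 1.00076
  −0.09·log₂(0.32) = 0.14795
  −0.17·log₂(0.05) = 0.73473
H(P,Q) = 2.2834 bits.

2.2834 bits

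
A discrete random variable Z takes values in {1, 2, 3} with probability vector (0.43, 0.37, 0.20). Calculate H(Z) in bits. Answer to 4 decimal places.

1.5187 bits

H(Z) = −Σ p·log₂ p.
  −(0.43)·log₂(0.43) = 0.52356
  −(0.37)·log₂(0.37) = 0.53073
  −(0.20)·log₂(0.20) = 0.46439
Sum: 0.52356 + 0.53073 + 0.46439 = 1.5187 bits.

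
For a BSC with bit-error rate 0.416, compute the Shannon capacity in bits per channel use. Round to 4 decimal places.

0.0205 bits

Binary symmetric channel: C = 1 − h₂(ε) where h₂ is the binary entropy function.
h₂(0.416) = −0.416·log₂0.416 − 0.584·log₂0.584 = 0.9795.
C = 1 − 0.9795 = 0.0205 bits per channel use.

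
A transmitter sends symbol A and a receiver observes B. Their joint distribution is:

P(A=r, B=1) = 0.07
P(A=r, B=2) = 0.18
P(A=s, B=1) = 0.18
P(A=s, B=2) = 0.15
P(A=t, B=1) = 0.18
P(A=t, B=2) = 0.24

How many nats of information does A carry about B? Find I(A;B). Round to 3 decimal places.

Marginals: p(A) = (0.2500, 0.3300, 0.4200), p(B) = (0.4300, 0.5700).
I(A;B) = H(A) + H(B) − H(A,B).
H(A) = 1.0768, H(B) = 0.6833, H(A,B) = 1.7392.
I(A;B) = 1.0768 + 0.6833 − 1.7392 = 0.021 nats.

0.021 nats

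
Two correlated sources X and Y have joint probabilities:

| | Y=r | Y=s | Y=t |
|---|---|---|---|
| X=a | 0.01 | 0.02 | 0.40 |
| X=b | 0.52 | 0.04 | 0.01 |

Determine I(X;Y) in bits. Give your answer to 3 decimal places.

0.791 bits

Marginals: p(X) = (0.4300, 0.5700), p(Y) = (0.5300, 0.0600, 0.4100).
I(X;Y) = H(X) + H(Y) − H(X,Y).
H(X) = 0.9858, H(Y) = 1.2564, H(X,Y) = 1.4509.
I(X;Y) = 0.9858 + 1.2564 − 1.4509 = 0.791 bits.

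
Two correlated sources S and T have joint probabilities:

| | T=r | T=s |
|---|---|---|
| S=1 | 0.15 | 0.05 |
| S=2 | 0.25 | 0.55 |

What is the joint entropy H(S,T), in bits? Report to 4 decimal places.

H(S,T) = −Σ p(x,y)·log₂ p(x,y) over all 4 cells.
  cell (1,r): −0.15·log₂0.15 = 0.41054
  cell (1,s): −0.05·log₂0.05 = 0.21610
  cell (2,r): −0.25·log₂0.25 = 0.50000
  cell (2,s): −0.55·log₂0.55 = 0.47437
Sum = 1.6010 bits.

1.6010 bits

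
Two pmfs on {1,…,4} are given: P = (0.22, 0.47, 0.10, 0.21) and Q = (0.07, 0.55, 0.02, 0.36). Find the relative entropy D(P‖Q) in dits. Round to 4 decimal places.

0.0981 dits

D(P‖Q) = Σ p·log₁₀(p/q).
  0.22·log₁₀(0.22/0.07) = 0.10941
  0.47·log₁₀(0.47/0.55) = -0.03208
  0.10·log₁₀(0.10/0.02) = 0.06990
  0.21·log₁₀(0.21/0.36) = -0.04916
D(P‖Q) = 0.0981 dits.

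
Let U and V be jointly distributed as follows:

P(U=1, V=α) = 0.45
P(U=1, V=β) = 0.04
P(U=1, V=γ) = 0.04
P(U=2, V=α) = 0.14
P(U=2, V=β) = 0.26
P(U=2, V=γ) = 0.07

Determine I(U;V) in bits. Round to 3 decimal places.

0.257 bits

Marginals: p(U) = (0.5300, 0.4700), p(V) = (0.5900, 0.3000, 0.1100).
I(U;V) = H(U) + H(V) − H(U,V).
H(U) = 0.9974, H(V) = 1.3205, H(U,V) = 2.0609.
I(U;V) = 0.9974 + 1.3205 − 2.0609 = 0.257 bits.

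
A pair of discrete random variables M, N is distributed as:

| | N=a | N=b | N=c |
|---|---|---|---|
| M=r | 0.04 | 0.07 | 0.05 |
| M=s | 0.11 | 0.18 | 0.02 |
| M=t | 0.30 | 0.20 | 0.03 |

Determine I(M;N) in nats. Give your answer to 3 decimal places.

0.059 nats

Marginals: p(M) = (0.1600, 0.3100, 0.5300), p(N) = (0.4500, 0.4500, 0.1000).
I(M;N) = H(M) + H(N) − H(M,N).
H(M) = 0.9928, H(N) = 0.9489, H(M,N) = 1.8827.
I(M;N) = 0.9928 + 0.9489 − 1.8827 = 0.059 nats.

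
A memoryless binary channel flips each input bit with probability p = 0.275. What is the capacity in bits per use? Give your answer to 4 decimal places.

0.1515 bits

Binary symmetric channel: C = 1 − h₂(ε) where h₂ is the binary entropy function.
h₂(0.275) = −0.275·log₂0.275 − 0.725·log₂0.725 = 0.8485.
C = 1 − 0.8485 = 0.1515 bits per channel use.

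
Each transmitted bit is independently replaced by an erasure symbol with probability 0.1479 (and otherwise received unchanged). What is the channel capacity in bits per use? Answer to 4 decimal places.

0.8521 bits

Binary erasure channel: capacity C = 1 − ε.
C = 1 − 0.1479 = 0.8521 bits per channel use.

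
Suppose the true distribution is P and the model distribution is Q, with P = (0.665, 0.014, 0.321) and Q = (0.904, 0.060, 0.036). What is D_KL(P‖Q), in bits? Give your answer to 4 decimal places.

0.6893 bits

D(P‖Q) = Σ p·log₂(p/q).
  0.665·log₂(0.665/0.904) = -0.29457
  0.014·log₂(0.014/0.060) = -0.02939
  0.321·log₂(0.321/0.036) = 1.01324
D(P‖Q) = 0.6893 bits.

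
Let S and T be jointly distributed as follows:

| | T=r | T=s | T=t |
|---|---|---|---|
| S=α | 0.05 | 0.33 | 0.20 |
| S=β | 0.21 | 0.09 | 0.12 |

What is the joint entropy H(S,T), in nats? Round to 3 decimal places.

H(S,T) = −Σ p(x,y)·ln p(x,y) over all 6 cells.
  cell (α,r): −0.05·ln0.05 = 0.1498
  cell (α,s): −0.33·ln0.33 = 0.3659
  cell (α,t): −0.20·ln0.20 = 0.3219
  cell (β,r): −0.21·ln0.21 = 0.3277
  cell (β,s): −0.09·ln0.09 = 0.2167
  cell (β,t): −0.12·ln0.12 = 0.2544
Sum = 1.636 nats.

1.636 nats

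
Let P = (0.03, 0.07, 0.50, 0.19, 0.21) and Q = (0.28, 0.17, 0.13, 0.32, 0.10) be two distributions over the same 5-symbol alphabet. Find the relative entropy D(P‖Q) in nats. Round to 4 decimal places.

D(P‖Q) = Σ p·ln(p/q).
  0.03·ln(0.03/0.28) = -0.06701
  0.07·ln(0.07/0.17) = -0.06211
  0.50·ln(0.50/0.13) = 0.67354
  0.19·ln(0.19/0.32) = -0.09905
  0.21·ln(0.21/0.10) = 0.15581
D(P‖Q) = 0.6012 nats.

0.6012 nats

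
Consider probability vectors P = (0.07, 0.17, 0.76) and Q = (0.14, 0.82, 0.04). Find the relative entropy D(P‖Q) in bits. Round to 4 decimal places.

D(P‖Q) = Σ p·log₂(p/q).
  0.07·log₂(0.07/0.14) = -0.07000
  0.17·log₂(0.17/0.82) = -0.38592
  0.76·log₂(0.76/0.04) = 3.22842
D(P‖Q) = 2.7725 bits.

2.7725 bits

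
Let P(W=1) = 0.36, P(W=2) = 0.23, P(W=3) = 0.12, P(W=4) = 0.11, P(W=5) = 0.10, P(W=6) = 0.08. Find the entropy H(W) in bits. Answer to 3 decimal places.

H(W) = −Σ p·log₂ p.
  −(0.36)·log₂(0.36) = 0.5306
  −(0.23)·log₂(0.23) = 0.4877
  −(0.12)·log₂(0.12) = 0.3671
  −(0.11)·log₂(0.11) = 0.3503
  −(0.10)·log₂(0.10) = 0.3322
  −(0.08)·log₂(0.08) = 0.2915
Sum: 0.5306 + 0.4877 + 0.3671 + 0.3503 + 0.3322 + 0.2915 = 2.359 bits.

2.359 bits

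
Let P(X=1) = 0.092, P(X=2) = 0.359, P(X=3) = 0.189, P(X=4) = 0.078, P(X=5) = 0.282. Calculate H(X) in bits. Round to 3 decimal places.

2.104 bits

H(X) = −Σ p·log₂ p.
  −(0.092)·log₂(0.092) = 0.3167
  −(0.359)·log₂(0.359) = 0.5306
  −(0.189)·log₂(0.189) = 0.4543
  −(0.078)·log₂(0.078) = 0.2871
  −(0.282)·log₂(0.282) = 0.5150
Sum: 0.3167 + 0.5306 + 0.4543 + 0.2871 + 0.5150 = 2.104 bits.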